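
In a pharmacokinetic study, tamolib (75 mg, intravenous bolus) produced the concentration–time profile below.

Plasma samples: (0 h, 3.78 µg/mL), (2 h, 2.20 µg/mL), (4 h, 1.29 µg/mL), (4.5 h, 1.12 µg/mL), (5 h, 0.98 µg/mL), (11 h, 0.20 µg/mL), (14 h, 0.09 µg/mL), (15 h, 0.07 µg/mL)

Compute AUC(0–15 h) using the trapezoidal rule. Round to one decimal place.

AUC = 14.7 µg/mL·h

Trapezoidal AUC_0→15:
  [0→2]: (3.78+2.20)/2 × 2 = 5.98
  [2→4]: (2.20+1.29)/2 × 2 = 3.49
  [4→4.5]: (1.29+1.12)/2 × 0.5 = 0.6025
  [4.5→5]: (1.12+0.98)/2 × 0.5 = 0.525
  [5→11]: (0.98+0.20)/2 × 6 = 3.54
  [11→14]: (0.20+0.09)/2 × 3 = 0.435
  [14→15]: (0.09+0.07)/2 × 1 = 0.08
  Sum = 14.6525 µg/mL·h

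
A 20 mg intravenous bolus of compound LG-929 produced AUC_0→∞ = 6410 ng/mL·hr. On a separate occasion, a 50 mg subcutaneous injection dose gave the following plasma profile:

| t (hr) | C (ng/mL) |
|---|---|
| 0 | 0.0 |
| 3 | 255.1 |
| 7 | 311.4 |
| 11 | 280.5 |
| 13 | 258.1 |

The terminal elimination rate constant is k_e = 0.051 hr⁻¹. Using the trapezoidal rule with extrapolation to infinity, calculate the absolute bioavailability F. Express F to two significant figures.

F = 0.52

Trapezoidal AUC_0→13 (subcutaneous injection):
  [0→3]: (0.0+255.1)/2 × 3 = 382.65
  [3→7]: (255.1+311.4)/2 × 4 = 1133.0
  [7→11]: (311.4+280.5)/2 × 4 = 1183.8
  [11→13]: (280.5+258.1)/2 × 2 = 538.6
  Sum = 3238.05 ng/mL·hr
Tail: C_last/k_e = 258.1/0.051 = 5060.784
AUC_0→∞ (subcutaneous injection) = 3238.05 + 5060.784 = 8298.834 ng/mL·hr
F = (AUC_ev/D_ev)/(AUC_iv/D_iv) = (8298.834/50)/(6410/20) = 165.97668/320.5 = 0.5179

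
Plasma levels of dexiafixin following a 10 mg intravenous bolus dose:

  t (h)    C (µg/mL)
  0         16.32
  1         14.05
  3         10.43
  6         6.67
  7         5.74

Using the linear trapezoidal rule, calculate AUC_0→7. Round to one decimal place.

AUC = 71.5 µg/mL·h

Trapezoidal AUC_0→7:
  [0→1]: (16.32+14.05)/2 × 1 = 15.185
  [1→3]: (14.05+10.43)/2 × 2 = 24.48
  [3→6]: (10.43+6.67)/2 × 3 = 25.65
  [6→7]: (6.67+5.74)/2 × 1 = 6.205
  Sum = 71.52 µg/mL·h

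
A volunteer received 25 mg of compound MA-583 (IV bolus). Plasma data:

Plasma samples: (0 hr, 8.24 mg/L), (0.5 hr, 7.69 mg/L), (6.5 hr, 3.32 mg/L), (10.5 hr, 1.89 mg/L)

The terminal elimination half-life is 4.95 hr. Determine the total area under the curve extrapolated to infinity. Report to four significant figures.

Trapezoidal AUC_0→10.5:
  [0→0.5]: (8.24+7.69)/2 × 0.5 = 3.9825
  [0.5→6.5]: (7.69+3.32)/2 × 6 = 33.03
  [6.5→10.5]: (3.32+1.89)/2 × 4 = 10.42
  Sum = 47.4325 mg/L·hr
k_e = ln2 / t½ = 0.693147 / 4.95 = 0.1400 hr^-1
Extrapolated tail: C_last / k_e = 1.89 / 0.14 = 13.500
AUC_0→∞ = 47.4325 + 13.500 = 60.9325 mg/L·hr

AUC = 60.93 mg/L·hr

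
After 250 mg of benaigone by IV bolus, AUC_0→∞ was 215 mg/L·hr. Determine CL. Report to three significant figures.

CL = Dose_iv / AUC_0→∞
   = 250 / 215 = 1.16279 L/hr

CL = 1.16 L/hr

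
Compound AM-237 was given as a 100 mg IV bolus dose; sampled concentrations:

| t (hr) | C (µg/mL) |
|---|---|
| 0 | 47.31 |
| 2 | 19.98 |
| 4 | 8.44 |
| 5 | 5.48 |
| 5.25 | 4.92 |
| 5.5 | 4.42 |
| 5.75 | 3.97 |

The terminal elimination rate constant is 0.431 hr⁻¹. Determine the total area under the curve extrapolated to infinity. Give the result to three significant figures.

AUC = 115 µg/mL·hr

Trapezoidal AUC_0→5.75:
  [0→2]: (47.31+19.98)/2 × 2 = 67.29
  [2→4]: (19.98+8.44)/2 × 2 = 28.42
  [4→5]: (8.44+5.48)/2 × 1 = 6.96
  [5→5.25]: (5.48+4.92)/2 × 0.25 = 1.3
  [5.25→5.5]: (4.92+4.42)/2 × 0.25 = 1.1675
  [5.5→5.75]: (4.42+3.97)/2 × 0.25 = 1.04875
  Sum = 106.18625 µg/mL·hr
Extrapolated tail: C_last / k_e = 3.97 / 0.431 = 9.211
AUC_0→∞ = 106.18625 + 9.211 = 115.39725 µg/mL·hr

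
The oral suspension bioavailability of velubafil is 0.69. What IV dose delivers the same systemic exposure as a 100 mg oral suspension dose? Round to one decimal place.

Systemic exposure from an extravascular dose = F × D_ev, so the equivalent IV dose is F × D_ev.
D_iv = F × D_ev = 0.69 × 100 = 69 mg

D_iv = 69.0 mg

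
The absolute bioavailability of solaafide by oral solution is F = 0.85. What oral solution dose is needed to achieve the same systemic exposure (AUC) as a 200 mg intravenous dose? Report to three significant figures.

For equal systemic exposure: F × D_ev = D_iv
D_ev = D_iv / F = 200 / 0.85 = 235.294 mg

D_oral = 235 mg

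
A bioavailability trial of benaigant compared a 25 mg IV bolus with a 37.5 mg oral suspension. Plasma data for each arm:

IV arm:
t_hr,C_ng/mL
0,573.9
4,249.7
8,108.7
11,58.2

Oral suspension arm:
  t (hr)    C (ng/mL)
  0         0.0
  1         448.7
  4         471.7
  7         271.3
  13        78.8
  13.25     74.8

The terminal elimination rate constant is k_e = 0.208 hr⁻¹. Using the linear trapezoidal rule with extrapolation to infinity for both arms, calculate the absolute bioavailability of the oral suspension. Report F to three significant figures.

F = 0.956

Trapezoidal AUC_0→11 (IV):
  [0→4]: (573.9+249.7)/2 × 4 = 1647.2
  [4→8]: (249.7+108.7)/2 × 4 = 716.8
  [8→11]: (108.7+58.2)/2 × 3 = 250.35
  Sum = 2614.35 ng/mL·hr
IV tail: 58.2/0.208 = 279.808; AUC_iv,0→∞ = 2614.35 + 279.808 = 2894.158 ng/mL·hr
Trapezoidal AUC_0→13.25 (oral suspension):
  [0→1]: (0.0+448.7)/2 × 1 = 224.35
  [1→4]: (448.7+471.7)/2 × 3 = 1380.6
  [4→7]: (471.7+271.3)/2 × 3 = 1114.5
  [7→13]: (271.3+78.8)/2 × 6 = 1050.3
  [13→13.25]: (78.8+74.8)/2 × 0.25 = 19.2
  Sum = 3788.95 ng/mL·hr
oral suspension tail: 74.8/0.208 = 359.615; AUC_ev,0→∞ = 3788.95 + 359.615 = 4148.565 ng/mL·hr
F = (AUC_ev/D_ev)/(AUC_iv/D_iv) = (4148.565/37.5)/(2894.158/25) = 110.6284/115.76632 = 0.9556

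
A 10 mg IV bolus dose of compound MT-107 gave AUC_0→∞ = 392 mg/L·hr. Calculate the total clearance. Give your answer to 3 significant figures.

CL = 0.0255 L/hr

CL = Dose_iv / AUC_0→∞
   = 10 / 392 = 0.0255102 L/hr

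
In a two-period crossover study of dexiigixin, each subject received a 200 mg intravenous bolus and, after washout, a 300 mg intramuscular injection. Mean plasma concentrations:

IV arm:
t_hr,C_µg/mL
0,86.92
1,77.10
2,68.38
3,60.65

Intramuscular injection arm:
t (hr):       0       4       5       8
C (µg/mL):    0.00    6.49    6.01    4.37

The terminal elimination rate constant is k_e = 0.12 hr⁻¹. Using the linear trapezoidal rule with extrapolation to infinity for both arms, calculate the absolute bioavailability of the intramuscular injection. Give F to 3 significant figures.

F = 0.0655

Trapezoidal AUC_0→3 (IV):
  [0→1]: (86.92+77.10)/2 × 1 = 82.01
  [1→2]: (77.10+68.38)/2 × 1 = 72.74
  [2→3]: (68.38+60.65)/2 × 1 = 64.515
  Sum = 219.265 µg/mL·hr
IV tail: 60.65/0.12 = 505.417; AUC_iv,0→∞ = 219.265 + 505.417 = 724.682 µg/mL·hr
Trapezoidal AUC_0→8 (intramuscular injection):
  [0→4]: (0.00+6.49)/2 × 4 = 12.98
  [4→5]: (6.49+6.01)/2 × 1 = 6.25
  [5→8]: (6.01+4.37)/2 × 3 = 15.57
  Sum = 34.8 µg/mL·hr
intramuscular injection tail: 4.37/0.12 = 36.417; AUC_ev,0→∞ = 34.8 + 36.417 = 71.217 µg/mL·hr
F = (AUC_ev/D_ev)/(AUC_iv/D_iv) = (71.217/300)/(724.682/200) = 0.23739/3.62341 = 0.0655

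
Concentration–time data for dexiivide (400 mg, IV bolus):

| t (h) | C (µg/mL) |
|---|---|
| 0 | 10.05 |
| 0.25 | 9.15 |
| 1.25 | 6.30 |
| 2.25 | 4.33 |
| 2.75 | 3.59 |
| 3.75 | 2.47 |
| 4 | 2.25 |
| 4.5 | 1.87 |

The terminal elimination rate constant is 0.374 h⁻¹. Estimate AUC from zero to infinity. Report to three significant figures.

Trapezoidal AUC_0→4.5:
  [0→0.25]: (10.05+9.15)/2 × 0.25 = 2.4
  [0.25→1.25]: (9.15+6.30)/2 × 1 = 7.725
  [1.25→2.25]: (6.30+4.33)/2 × 1 = 5.315
  [2.25→2.75]: (4.33+3.59)/2 × 0.5 = 1.98
  [2.75→3.75]: (3.59+2.47)/2 × 1 = 3.03
  [3.75→4]: (2.47+2.25)/2 × 0.25 = 0.59
  [4→4.5]: (2.25+1.87)/2 × 0.5 = 1.03
  Sum = 22.07 µg/mL·h
Extrapolated tail: C_last / k_e = 1.87 / 0.374 = 5.000
AUC_0→∞ = 22.07 + 5.000 = 27.07 µg/mL·h

AUC = 27.1 µg/mL·h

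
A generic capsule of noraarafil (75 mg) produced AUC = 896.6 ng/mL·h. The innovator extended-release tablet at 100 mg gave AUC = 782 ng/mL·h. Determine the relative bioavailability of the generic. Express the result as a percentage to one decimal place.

F_rel = 152.9%

F_rel = (AUC_test/D_test) / (AUC_ref/D_ref)
      = (896.6/75) / (782/100)
      = 11.9547 / 7.82 = 1.5287 = 152.87%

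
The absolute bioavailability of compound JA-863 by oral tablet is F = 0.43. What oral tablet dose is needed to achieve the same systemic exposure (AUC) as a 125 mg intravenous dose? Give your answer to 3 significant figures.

D_oral = 291 mg

For equal systemic exposure: F × D_ev = D_iv
D_ev = D_iv / F = 125 / 0.43 = 290.698 mg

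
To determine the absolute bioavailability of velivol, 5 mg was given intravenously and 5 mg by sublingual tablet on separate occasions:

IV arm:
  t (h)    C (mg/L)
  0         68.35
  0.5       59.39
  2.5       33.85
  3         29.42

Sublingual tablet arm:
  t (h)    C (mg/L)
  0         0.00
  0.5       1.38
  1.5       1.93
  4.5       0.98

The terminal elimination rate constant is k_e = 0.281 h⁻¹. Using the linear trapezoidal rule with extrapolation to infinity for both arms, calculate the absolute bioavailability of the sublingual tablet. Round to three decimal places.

F = 0.040

Trapezoidal AUC_0→3 (IV):
  [0→0.5]: (68.35+59.39)/2 × 0.5 = 31.935
  [0.5→2.5]: (59.39+33.85)/2 × 2 = 93.24
  [2.5→3]: (33.85+29.42)/2 × 0.5 = 15.8175
  Sum = 140.9925 mg/L·h
IV tail: 29.42/0.281 = 104.698; AUC_iv,0→∞ = 140.9925 + 104.698 = 245.6905 mg/L·h
Trapezoidal AUC_0→4.5 (sublingual tablet):
  [0→0.5]: (0.00+1.38)/2 × 0.5 = 0.345
  [0.5→1.5]: (1.38+1.93)/2 × 1 = 1.655
  [1.5→4.5]: (1.93+0.98)/2 × 3 = 4.365
  Sum = 6.365 mg/L·h
sublingual tablet tail: 0.98/0.281 = 3.488; AUC_ev,0→∞ = 6.365 + 3.488 = 9.853 mg/L·h
F = (AUC_ev/D_ev)/(AUC_iv/D_iv) = (9.853/5)/(245.6905/5) = 1.9706/49.1381 = 0.0401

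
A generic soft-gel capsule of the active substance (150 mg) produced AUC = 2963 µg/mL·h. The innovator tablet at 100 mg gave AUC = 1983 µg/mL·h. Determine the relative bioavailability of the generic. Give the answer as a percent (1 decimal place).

F_rel = (AUC_test/D_test) / (AUC_ref/D_ref)
      = (2963/150) / (1983/100)
      = 19.7533 / 19.83 = 0.9961 = 99.61%

F_rel = 99.6%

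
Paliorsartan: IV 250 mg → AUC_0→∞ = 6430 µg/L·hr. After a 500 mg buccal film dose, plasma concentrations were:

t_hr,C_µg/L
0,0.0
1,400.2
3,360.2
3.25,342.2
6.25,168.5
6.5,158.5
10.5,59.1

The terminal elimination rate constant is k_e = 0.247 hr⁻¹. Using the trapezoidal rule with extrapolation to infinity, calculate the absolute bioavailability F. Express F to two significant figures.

F = 0.20

Trapezoidal AUC_0→10.5 (buccal film):
  [0→1]: (0.0+400.2)/2 × 1 = 200.1
  [1→3]: (400.2+360.2)/2 × 2 = 760.4
  [3→3.25]: (360.2+342.2)/2 × 0.25 = 87.8
  [3.25→6.25]: (342.2+168.5)/2 × 3 = 766.05
  [6.25→6.5]: (168.5+158.5)/2 × 0.25 = 40.875
  [6.5→10.5]: (158.5+59.1)/2 × 4 = 435.2
  Sum = 2290.425 µg/L·hr
Tail: C_last/k_e = 59.1/0.247 = 239.271
AUC_0→∞ (buccal film) = 2290.425 + 239.271 = 2529.696 µg/L·hr
F = (AUC_ev/D_ev)/(AUC_iv/D_iv) = (2529.696/500)/(6430/250) = 5.059392/25.72 = 0.1967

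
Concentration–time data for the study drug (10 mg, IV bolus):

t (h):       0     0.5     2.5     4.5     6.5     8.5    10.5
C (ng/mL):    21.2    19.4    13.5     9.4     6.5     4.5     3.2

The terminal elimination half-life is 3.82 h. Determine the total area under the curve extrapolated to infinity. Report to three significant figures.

Trapezoidal AUC_0→10.5:
  [0→0.5]: (21.2+19.4)/2 × 0.5 = 10.15
  [0.5→2.5]: (19.4+13.5)/2 × 2 = 32.9
  [2.5→4.5]: (13.5+9.4)/2 × 2 = 22.9
  [4.5→6.5]: (9.4+6.5)/2 × 2 = 15.9
  [6.5→8.5]: (6.5+4.5)/2 × 2 = 11.0
  [8.5→10.5]: (4.5+3.2)/2 × 2 = 7.7
  Sum = 100.55 ng/mL·h
k_e = ln2 / t½ = 0.693147 / 3.82 = 0.1815 h^-1
Extrapolated tail: C_last / k_e = 3.2 / 0.1815 = 17.631
AUC_0→∞ = 100.55 + 17.631 = 118.181 ng/mL·h

AUC = 118 ng/mL·h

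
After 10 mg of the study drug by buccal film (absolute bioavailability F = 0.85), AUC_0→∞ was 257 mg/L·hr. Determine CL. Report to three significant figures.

CL = F × Dose / AUC_0→∞
   = 0.85 × 10 / 257 = 0.0330739 L/hr

CL = 0.0331 L/hr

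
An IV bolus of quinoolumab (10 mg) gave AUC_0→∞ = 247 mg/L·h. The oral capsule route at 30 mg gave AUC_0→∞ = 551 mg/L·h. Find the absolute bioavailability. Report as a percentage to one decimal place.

F = (AUC_ev / D_ev) / (AUC_iv / D_iv)
  = (551/30) / (247/10)
  = 18.3667 / 24.7 = 0.7436
  = 74.36%

F = 74.4%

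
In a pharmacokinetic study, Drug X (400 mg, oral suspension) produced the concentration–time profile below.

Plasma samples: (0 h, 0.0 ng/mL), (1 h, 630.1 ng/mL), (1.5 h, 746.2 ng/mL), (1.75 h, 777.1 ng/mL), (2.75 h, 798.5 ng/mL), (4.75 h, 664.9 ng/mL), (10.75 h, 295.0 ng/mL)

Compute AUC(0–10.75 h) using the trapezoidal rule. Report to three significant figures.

AUC = 5980 ng/mL·h

Trapezoidal AUC_0→10.75:
  [0→1]: (0.0+630.1)/2 × 1 = 315.05
  [1→1.5]: (630.1+746.2)/2 × 0.5 = 344.075
  [1.5→1.75]: (746.2+777.1)/2 × 0.25 = 190.4125
  [1.75→2.75]: (777.1+798.5)/2 × 1 = 787.8
  [2.75→4.75]: (798.5+664.9)/2 × 2 = 1463.4
  [4.75→10.75]: (664.9+295.0)/2 × 6 = 2879.7
  Sum = 5980.4375 ng/mL·h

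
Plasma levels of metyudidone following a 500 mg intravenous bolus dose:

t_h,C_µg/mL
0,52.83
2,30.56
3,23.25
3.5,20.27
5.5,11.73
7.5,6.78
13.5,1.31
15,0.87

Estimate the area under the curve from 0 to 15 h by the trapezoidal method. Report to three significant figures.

AUC = 198 µg/mL·h

Trapezoidal AUC_0→15:
  [0→2]: (52.83+30.56)/2 × 2 = 83.39
  [2→3]: (30.56+23.25)/2 × 1 = 26.905
  [3→3.5]: (23.25+20.27)/2 × 0.5 = 10.88
  [3.5→5.5]: (20.27+11.73)/2 × 2 = 32.0
  [5.5→7.5]: (11.73+6.78)/2 × 2 = 18.51
  [7.5→13.5]: (6.78+1.31)/2 × 6 = 24.27
  [13.5→15]: (1.31+0.87)/2 × 1.5 = 1.635
  Sum = 197.59 µg/mL·h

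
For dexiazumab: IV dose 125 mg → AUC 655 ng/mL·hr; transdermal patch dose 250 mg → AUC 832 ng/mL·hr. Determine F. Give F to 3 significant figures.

F = 0.635

F = (AUC_ev / D_ev) / (AUC_iv / D_iv)
  = (832/250) / (655/125)
  = 3.328 / 5.24 = 0.6351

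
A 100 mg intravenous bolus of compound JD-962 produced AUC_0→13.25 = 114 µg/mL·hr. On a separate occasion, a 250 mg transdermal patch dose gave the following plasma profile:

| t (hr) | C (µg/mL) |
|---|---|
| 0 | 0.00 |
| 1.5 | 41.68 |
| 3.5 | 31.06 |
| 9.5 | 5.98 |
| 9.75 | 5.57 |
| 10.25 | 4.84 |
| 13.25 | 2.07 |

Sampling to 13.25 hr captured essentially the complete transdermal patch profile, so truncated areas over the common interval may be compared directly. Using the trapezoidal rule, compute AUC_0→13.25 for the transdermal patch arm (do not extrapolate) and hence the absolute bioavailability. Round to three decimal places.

Trapezoidal AUC_0→13.25 (transdermal patch):
  [0→1.5]: (0.00+41.68)/2 × 1.5 = 31.26
  [1.5→3.5]: (41.68+31.06)/2 × 2 = 72.74
  [3.5→9.5]: (31.06+5.98)/2 × 6 = 111.12
  [9.5→9.75]: (5.98+5.57)/2 × 0.25 = 1.44375
  [9.75→10.25]: (5.57+4.84)/2 × 0.5 = 2.6025
  [10.25→13.25]: (4.84+2.07)/2 × 3 = 10.365
  Sum = 229.53125 µg/mL·hr
F = (AUC_ev/D_ev)/(AUC_iv/D_iv) = (229.53125/250)/(114/100) = 0.918125/1.14 = 0.8054

F = 0.805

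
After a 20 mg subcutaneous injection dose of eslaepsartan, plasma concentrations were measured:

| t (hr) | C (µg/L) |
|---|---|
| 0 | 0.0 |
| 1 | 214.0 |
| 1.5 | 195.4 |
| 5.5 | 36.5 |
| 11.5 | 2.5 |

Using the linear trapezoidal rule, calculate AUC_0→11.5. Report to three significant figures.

AUC = 790 µg/L·hr

Trapezoidal AUC_0→11.5:
  [0→1]: (0.0+214.0)/2 × 1 = 107.0
  [1→1.5]: (214.0+195.4)/2 × 0.5 = 102.35
  [1.5→5.5]: (195.4+36.5)/2 × 4 = 463.8
  [5.5→11.5]: (36.5+2.5)/2 × 6 = 117.0
  Sum = 790.15 µg/L·hr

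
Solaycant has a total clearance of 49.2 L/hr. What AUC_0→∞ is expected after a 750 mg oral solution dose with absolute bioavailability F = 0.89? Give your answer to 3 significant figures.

AUC_0→∞ = F × Dose / CL
        = 0.89 × 750 / 49.2 = 13.5671 mg/L·hr

AUC = 13.6 mg/L·hr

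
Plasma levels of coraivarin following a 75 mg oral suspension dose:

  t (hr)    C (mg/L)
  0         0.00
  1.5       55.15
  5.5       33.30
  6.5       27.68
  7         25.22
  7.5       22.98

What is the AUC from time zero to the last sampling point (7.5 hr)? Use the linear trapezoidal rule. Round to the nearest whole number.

AUC = 274 mg/L·hr

Trapezoidal AUC_0→7.5:
  [0→1.5]: (0.00+55.15)/2 × 1.5 = 41.3625
  [1.5→5.5]: (55.15+33.30)/2 × 4 = 176.9
  [5.5→6.5]: (33.30+27.68)/2 × 1 = 30.49
  [6.5→7]: (27.68+25.22)/2 × 0.5 = 13.225
  [7→7.5]: (25.22+22.98)/2 × 0.5 = 12.05
  Sum = 274.0275 mg/L·hr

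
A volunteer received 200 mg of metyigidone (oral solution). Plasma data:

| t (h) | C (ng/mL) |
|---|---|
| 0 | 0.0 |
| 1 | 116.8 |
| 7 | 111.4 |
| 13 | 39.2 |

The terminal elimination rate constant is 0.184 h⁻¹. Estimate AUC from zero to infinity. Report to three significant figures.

Trapezoidal AUC_0→13:
  [0→1]: (0.0+116.8)/2 × 1 = 58.4
  [1→7]: (116.8+111.4)/2 × 6 = 684.6
  [7→13]: (111.4+39.2)/2 × 6 = 451.8
  Sum = 1194.8 ng/mL·h
Extrapolated tail: C_last / k_e = 39.2 / 0.184 = 213.043
AUC_0→∞ = 1194.8 + 213.043 = 1407.843 ng/mL·h

AUC = 1410 ng/mL·h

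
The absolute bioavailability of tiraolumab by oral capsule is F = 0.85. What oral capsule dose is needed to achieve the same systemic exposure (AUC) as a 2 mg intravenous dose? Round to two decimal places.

D_oral = 2.35 mg

For equal systemic exposure: F × D_ev = D_iv
D_ev = D_iv / F = 2 / 0.85 = 2.35294 mg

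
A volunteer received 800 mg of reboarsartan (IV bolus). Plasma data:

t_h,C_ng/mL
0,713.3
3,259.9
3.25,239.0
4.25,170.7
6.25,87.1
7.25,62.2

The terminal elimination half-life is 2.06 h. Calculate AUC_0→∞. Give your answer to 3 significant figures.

Trapezoidal AUC_0→7.25:
  [0→3]: (713.3+259.9)/2 × 3 = 1459.8
  [3→3.25]: (259.9+239.0)/2 × 0.25 = 62.3625
  [3.25→4.25]: (239.0+170.7)/2 × 1 = 204.85
  [4.25→6.25]: (170.7+87.1)/2 × 2 = 257.8
  [6.25→7.25]: (87.1+62.2)/2 × 1 = 74.65
  Sum = 2059.4625 ng/mL·h
k_e = ln2 / t½ = 0.693147 / 2.06 = 0.3365 h^-1
Extrapolated tail: C_last / k_e = 62.2 / 0.3365 = 184.844
AUC_0→∞ = 2059.4625 + 184.844 = 2244.3065 ng/mL·h

AUC = 2240 ng/mL·h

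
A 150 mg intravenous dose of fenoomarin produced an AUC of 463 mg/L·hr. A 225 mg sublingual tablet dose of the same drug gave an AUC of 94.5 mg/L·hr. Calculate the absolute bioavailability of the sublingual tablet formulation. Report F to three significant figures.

F = 0.136

F = (AUC_ev / D_ev) / (AUC_iv / D_iv)
  = (94.5/225) / (463/150)
  = 0.42 / 3.08667 = 0.1361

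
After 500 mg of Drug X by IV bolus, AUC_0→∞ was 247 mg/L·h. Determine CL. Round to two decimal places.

CL = Dose_iv / AUC_0→∞
   = 500 / 247 = 2.02429 L/h

CL = 2.02 L/h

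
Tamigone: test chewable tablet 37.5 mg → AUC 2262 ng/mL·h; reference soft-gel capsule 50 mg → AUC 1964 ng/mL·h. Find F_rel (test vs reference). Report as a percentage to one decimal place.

F_rel = 153.6%

F_rel = (AUC_test/D_test) / (AUC_ref/D_ref)
      = (2262/37.5) / (1964/50)
      = 60.32 / 39.28 = 1.5356 = 153.56%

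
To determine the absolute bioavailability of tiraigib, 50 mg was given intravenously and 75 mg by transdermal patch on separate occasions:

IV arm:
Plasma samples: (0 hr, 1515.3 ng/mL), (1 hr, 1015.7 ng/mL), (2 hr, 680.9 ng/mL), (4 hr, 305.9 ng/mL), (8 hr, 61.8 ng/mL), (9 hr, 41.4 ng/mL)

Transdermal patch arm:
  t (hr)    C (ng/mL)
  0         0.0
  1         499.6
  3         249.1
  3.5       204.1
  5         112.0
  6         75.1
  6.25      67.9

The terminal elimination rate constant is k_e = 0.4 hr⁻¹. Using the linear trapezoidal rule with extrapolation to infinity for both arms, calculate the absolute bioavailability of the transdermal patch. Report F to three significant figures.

Trapezoidal AUC_0→9 (IV):
  [0→1]: (1515.3+1015.7)/2 × 1 = 1265.5
  [1→2]: (1015.7+680.9)/2 × 1 = 848.3
  [2→4]: (680.9+305.9)/2 × 2 = 986.8
  [4→8]: (305.9+61.8)/2 × 4 = 735.4
  [8→9]: (61.8+41.4)/2 × 1 = 51.6
  Sum = 3887.6 ng/mL·hr
IV tail: 41.4/0.4 = 103.500; AUC_iv,0→∞ = 3887.6 + 103.500 = 3991.1 ng/mL·hr
Trapezoidal AUC_0→6.25 (transdermal patch):
  [0→1]: (0.0+499.6)/2 × 1 = 249.8
  [1→3]: (499.6+249.1)/2 × 2 = 748.7
  [3→3.5]: (249.1+204.1)/2 × 0.5 = 113.3
  [3.5→5]: (204.1+112.0)/2 × 1.5 = 237.075
  [5→6]: (112.0+75.1)/2 × 1 = 93.55
  [6→6.25]: (75.1+67.9)/2 × 0.25 = 17.875
  Sum = 1460.3 ng/mL·hr
transdermal patch tail: 67.9/0.4 = 169.750; AUC_ev,0→∞ = 1460.3 + 169.750 = 1630.05 ng/mL·hr
F = (AUC_ev/D_ev)/(AUC_iv/D_iv) = (1630.05/75)/(3991.1/50) = 21.734/79.822 = 0.2723

F = 0.272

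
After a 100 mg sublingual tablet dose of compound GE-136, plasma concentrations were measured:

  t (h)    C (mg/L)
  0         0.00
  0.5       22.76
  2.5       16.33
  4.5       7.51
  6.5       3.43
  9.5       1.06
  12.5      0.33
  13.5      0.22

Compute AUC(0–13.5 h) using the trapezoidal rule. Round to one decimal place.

Trapezoidal AUC_0→13.5:
  [0→0.5]: (0.00+22.76)/2 × 0.5 = 5.69
  [0.5→2.5]: (22.76+16.33)/2 × 2 = 39.09
  [2.5→4.5]: (16.33+7.51)/2 × 2 = 23.84
  [4.5→6.5]: (7.51+3.43)/2 × 2 = 10.94
  [6.5→9.5]: (3.43+1.06)/2 × 3 = 6.735
  [9.5→12.5]: (1.06+0.33)/2 × 3 = 2.085
  [12.5→13.5]: (0.33+0.22)/2 × 1 = 0.275
  Sum = 88.655 mg/L·h

AUC = 88.7 mg/L·h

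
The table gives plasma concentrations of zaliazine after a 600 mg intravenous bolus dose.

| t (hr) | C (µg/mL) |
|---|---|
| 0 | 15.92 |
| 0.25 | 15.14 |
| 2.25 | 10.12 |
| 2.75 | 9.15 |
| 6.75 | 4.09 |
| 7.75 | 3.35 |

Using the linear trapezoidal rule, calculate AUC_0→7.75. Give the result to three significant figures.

AUC = 64.2 µg/mL·hr

Trapezoidal AUC_0→7.75:
  [0→0.25]: (15.92+15.14)/2 × 0.25 = 3.8825
  [0.25→2.25]: (15.14+10.12)/2 × 2 = 25.26
  [2.25→2.75]: (10.12+9.15)/2 × 0.5 = 4.8175
  [2.75→6.75]: (9.15+4.09)/2 × 4 = 26.48
  [6.75→7.75]: (4.09+3.35)/2 × 1 = 3.72
  Sum = 64.16 µg/mL·hr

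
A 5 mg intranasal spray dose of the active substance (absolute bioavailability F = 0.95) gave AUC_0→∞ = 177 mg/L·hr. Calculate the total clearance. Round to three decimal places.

CL = F × Dose / AUC_0→∞
   = 0.95 × 5 / 177 = 0.0268362 L/hr

CL = 0.027 L/hr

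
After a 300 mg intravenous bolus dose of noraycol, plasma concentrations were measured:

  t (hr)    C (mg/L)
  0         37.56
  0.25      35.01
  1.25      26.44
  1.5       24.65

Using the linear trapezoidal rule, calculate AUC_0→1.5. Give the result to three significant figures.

Trapezoidal AUC_0→1.5:
  [0→0.25]: (37.56+35.01)/2 × 0.25 = 9.07125
  [0.25→1.25]: (35.01+26.44)/2 × 1 = 30.725
  [1.25→1.5]: (26.44+24.65)/2 × 0.25 = 6.38625
  Sum = 46.1825 mg/L·hr

AUC = 46.2 mg/L·hr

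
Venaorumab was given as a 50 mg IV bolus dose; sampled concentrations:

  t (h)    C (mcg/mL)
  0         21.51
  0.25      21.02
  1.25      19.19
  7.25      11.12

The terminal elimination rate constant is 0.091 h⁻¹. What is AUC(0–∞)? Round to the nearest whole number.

Trapezoidal AUC_0→7.25:
  [0→0.25]: (21.51+21.02)/2 × 0.25 = 5.31625
  [0.25→1.25]: (21.02+19.19)/2 × 1 = 20.105
  [1.25→7.25]: (19.19+11.12)/2 × 6 = 90.93
  Sum = 116.35125 mcg/mL·h
Extrapolated tail: C_last / k_e = 11.12 / 0.091 = 122.198
AUC_0→∞ = 116.35125 + 122.198 = 238.54925 mcg/mL·h

AUC = 239 mcg/mL·h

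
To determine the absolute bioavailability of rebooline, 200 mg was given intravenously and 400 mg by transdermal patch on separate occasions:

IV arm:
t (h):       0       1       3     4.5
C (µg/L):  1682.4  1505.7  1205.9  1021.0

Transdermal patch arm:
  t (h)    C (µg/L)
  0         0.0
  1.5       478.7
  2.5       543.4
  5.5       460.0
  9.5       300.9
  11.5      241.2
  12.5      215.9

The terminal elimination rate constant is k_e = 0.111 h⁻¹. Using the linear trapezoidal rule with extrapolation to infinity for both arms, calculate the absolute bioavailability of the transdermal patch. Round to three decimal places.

F = 0.218

Trapezoidal AUC_0→4.5 (IV):
  [0→1]: (1682.4+1505.7)/2 × 1 = 1594.05
  [1→3]: (1505.7+1205.9)/2 × 2 = 2711.6
  [3→4.5]: (1205.9+1021.0)/2 × 1.5 = 1670.175
  Sum = 5975.825 µg/L·h
IV tail: 1021.0/0.111 = 9198.198; AUC_iv,0→∞ = 5975.825 + 9198.198 = 15174.023 µg/L·h
Trapezoidal AUC_0→12.5 (transdermal patch):
  [0→1.5]: (0.0+478.7)/2 × 1.5 = 359.025
  [1.5→2.5]: (478.7+543.4)/2 × 1 = 511.05
  [2.5→5.5]: (543.4+460.0)/2 × 3 = 1505.1
  [5.5→9.5]: (460.0+300.9)/2 × 4 = 1521.8
  [9.5→11.5]: (300.9+241.2)/2 × 2 = 542.1
  [11.5→12.5]: (241.2+215.9)/2 × 1 = 228.55
  Sum = 4667.625 µg/L·h
transdermal patch tail: 215.9/0.111 = 1945.045; AUC_ev,0→∞ = 4667.625 + 1945.045 = 6612.67 µg/L·h
F = (AUC_ev/D_ev)/(AUC_iv/D_iv) = (6612.67/400)/(15174.023/200) = 16.531675/75.870115 = 0.2179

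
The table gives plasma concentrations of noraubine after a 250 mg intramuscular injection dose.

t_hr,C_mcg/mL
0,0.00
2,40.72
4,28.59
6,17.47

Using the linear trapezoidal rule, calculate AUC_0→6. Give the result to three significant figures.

AUC = 156 mcg/mL·hr

Trapezoidal AUC_0→6:
  [0→2]: (0.00+40.72)/2 × 2 = 40.72
  [2→4]: (40.72+28.59)/2 × 2 = 69.31
  [4→6]: (28.59+17.47)/2 × 2 = 46.06
  Sum = 156.09 mcg/mL·hr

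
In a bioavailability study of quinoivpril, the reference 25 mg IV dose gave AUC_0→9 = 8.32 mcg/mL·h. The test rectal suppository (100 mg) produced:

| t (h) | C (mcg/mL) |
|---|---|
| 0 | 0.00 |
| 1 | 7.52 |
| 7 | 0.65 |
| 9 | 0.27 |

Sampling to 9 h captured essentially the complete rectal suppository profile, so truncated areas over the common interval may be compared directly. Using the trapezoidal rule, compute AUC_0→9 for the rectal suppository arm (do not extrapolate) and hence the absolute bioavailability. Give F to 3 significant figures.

Trapezoidal AUC_0→9 (rectal suppository):
  [0→1]: (0.00+7.52)/2 × 1 = 3.76
  [1→7]: (7.52+0.65)/2 × 6 = 24.51
  [7→9]: (0.65+0.27)/2 × 2 = 0.92
  Sum = 29.19 mcg/mL·h
F = (AUC_ev/D_ev)/(AUC_iv/D_iv) = (29.19/100)/(8.32/25) = 0.2919/0.3328 = 0.8771

F = 0.877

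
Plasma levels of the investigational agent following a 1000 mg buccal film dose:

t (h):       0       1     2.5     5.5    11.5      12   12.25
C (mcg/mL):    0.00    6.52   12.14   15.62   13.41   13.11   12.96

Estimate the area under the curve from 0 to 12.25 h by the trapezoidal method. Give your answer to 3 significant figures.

AUC = 156 mcg/mL·h

Trapezoidal AUC_0→12.25:
  [0→1]: (0.00+6.52)/2 × 1 = 3.26
  [1→2.5]: (6.52+12.14)/2 × 1.5 = 13.995
  [2.5→5.5]: (12.14+15.62)/2 × 3 = 41.64
  [5.5→11.5]: (15.62+13.41)/2 × 6 = 87.09
  [11.5→12]: (13.41+13.11)/2 × 0.5 = 6.63
  [12→12.25]: (13.11+12.96)/2 × 0.25 = 3.25875
  Sum = 155.87375 mcg/mL·h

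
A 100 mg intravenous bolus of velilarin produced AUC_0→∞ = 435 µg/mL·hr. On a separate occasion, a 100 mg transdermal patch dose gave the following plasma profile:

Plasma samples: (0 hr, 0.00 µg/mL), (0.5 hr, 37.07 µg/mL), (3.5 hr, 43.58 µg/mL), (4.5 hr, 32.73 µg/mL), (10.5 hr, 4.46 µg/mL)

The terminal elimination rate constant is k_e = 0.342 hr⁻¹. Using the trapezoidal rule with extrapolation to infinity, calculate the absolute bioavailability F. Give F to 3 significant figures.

F = 0.674

Trapezoidal AUC_0→10.5 (transdermal patch):
  [0→0.5]: (0.00+37.07)/2 × 0.5 = 9.2675
  [0.5→3.5]: (37.07+43.58)/2 × 3 = 120.975
  [3.5→4.5]: (43.58+32.73)/2 × 1 = 38.155
  [4.5→10.5]: (32.73+4.46)/2 × 6 = 111.57
  Sum = 279.9675 µg/mL·hr
Tail: C_last/k_e = 4.46/0.342 = 13.041
AUC_0→∞ (transdermal patch) = 279.9675 + 13.041 = 293.0085 µg/mL·hr
F = (AUC_ev/D_ev)/(AUC_iv/D_iv) = (293.0085/100)/(435/100) = 2.930085/4.35 = 0.6736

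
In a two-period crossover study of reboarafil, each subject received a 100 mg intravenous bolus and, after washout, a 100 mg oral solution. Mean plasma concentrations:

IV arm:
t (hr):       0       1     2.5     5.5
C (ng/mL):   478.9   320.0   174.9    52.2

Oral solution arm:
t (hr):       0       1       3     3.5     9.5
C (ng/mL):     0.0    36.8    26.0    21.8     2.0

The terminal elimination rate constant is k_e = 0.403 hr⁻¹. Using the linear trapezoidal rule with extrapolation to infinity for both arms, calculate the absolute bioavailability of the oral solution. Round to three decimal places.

Trapezoidal AUC_0→5.5 (IV):
  [0→1]: (478.9+320.0)/2 × 1 = 399.45
  [1→2.5]: (320.0+174.9)/2 × 1.5 = 371.175
  [2.5→5.5]: (174.9+52.2)/2 × 3 = 340.65
  Sum = 1111.275 ng/mL·hr
IV tail: 52.2/0.403 = 129.529; AUC_iv,0→∞ = 1111.275 + 129.529 = 1240.804 ng/mL·hr
Trapezoidal AUC_0→9.5 (oral solution):
  [0→1]: (0.0+36.8)/2 × 1 = 18.4
  [1→3]: (36.8+26.0)/2 × 2 = 62.8
  [3→3.5]: (26.0+21.8)/2 × 0.5 = 11.95
  [3.5→9.5]: (21.8+2.0)/2 × 6 = 71.4
  Sum = 164.55 ng/mL·hr
oral solution tail: 2.0/0.403 = 4.963; AUC_ev,0→∞ = 164.55 + 4.963 = 169.513 ng/mL·hr
F = (AUC_ev/D_ev)/(AUC_iv/D_iv) = (169.513/100)/(1240.804/100) = 1.69513/12.40804 = 0.1366

F = 0.137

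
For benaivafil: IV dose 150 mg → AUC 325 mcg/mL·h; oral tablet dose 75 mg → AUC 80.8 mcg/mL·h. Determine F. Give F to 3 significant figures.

F = 0.497

F = (AUC_ev / D_ev) / (AUC_iv / D_iv)
  = (80.8/75) / (325/150)
  = 1.07733 / 2.16667 = 0.4972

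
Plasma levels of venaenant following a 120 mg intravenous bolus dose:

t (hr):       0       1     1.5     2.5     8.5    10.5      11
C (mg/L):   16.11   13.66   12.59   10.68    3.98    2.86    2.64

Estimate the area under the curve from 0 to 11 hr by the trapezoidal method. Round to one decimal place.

Trapezoidal AUC_0→11:
  [0→1]: (16.11+13.66)/2 × 1 = 14.885
  [1→1.5]: (13.66+12.59)/2 × 0.5 = 6.5625
  [1.5→2.5]: (12.59+10.68)/2 × 1 = 11.635
  [2.5→8.5]: (10.68+3.98)/2 × 6 = 43.98
  [8.5→10.5]: (3.98+2.86)/2 × 2 = 6.84
  [10.5→11]: (2.86+2.64)/2 × 0.5 = 1.375
  Sum = 85.2775 mg/L·hr

AUC = 85.3 mg/L·hr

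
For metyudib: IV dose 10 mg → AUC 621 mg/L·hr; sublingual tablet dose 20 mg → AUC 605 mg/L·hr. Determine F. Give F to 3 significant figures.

F = 0.487

F = (AUC_ev / D_ev) / (AUC_iv / D_iv)
  = (605/20) / (621/10)
  = 30.25 / 62.1 = 0.4871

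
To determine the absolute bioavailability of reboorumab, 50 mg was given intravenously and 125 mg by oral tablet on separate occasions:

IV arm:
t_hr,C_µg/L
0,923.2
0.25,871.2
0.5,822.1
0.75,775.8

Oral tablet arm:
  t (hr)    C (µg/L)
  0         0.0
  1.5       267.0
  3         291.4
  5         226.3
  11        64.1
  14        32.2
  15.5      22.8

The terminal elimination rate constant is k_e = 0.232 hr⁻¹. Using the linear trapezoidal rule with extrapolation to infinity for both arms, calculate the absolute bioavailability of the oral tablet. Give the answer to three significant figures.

Trapezoidal AUC_0→0.75 (IV):
  [0→0.25]: (923.2+871.2)/2 × 0.25 = 224.3
  [0.25→0.5]: (871.2+822.1)/2 × 0.25 = 211.6625
  [0.5→0.75]: (822.1+775.8)/2 × 0.25 = 199.7375
  Sum = 635.7 µg/L·hr
IV tail: 775.8/0.232 = 3343.966; AUC_iv,0→∞ = 635.7 + 3343.966 = 3979.666 µg/L·hr
Trapezoidal AUC_0→15.5 (oral tablet):
  [0→1.5]: (0.0+267.0)/2 × 1.5 = 200.25
  [1.5→3]: (267.0+291.4)/2 × 1.5 = 418.8
  [3→5]: (291.4+226.3)/2 × 2 = 517.7
  [5→11]: (226.3+64.1)/2 × 6 = 871.2
  [11→14]: (64.1+32.2)/2 × 3 = 144.45
  [14→15.5]: (32.2+22.8)/2 × 1.5 = 41.25
  Sum = 2193.65 µg/L·hr
oral tablet tail: 22.8/0.232 = 98.276; AUC_ev,0→∞ = 2193.65 + 98.276 = 2291.926 µg/L·hr
F = (AUC_ev/D_ev)/(AUC_iv/D_iv) = (2291.926/125)/(3979.666/50) = 18.335408/79.59332 = 0.2304

F = 0.230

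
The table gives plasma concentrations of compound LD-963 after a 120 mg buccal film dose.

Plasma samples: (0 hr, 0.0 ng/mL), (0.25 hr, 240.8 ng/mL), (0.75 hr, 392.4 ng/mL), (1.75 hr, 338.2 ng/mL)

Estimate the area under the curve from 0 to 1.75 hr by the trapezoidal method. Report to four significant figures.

Trapezoidal AUC_0→1.75:
  [0→0.25]: (0.0+240.8)/2 × 0.25 = 30.1
  [0.25→0.75]: (240.8+392.4)/2 × 0.5 = 158.3
  [0.75→1.75]: (392.4+338.2)/2 × 1 = 365.3
  Sum = 553.7 ng/mL·hr

AUC = 553.7 ng/mL·hr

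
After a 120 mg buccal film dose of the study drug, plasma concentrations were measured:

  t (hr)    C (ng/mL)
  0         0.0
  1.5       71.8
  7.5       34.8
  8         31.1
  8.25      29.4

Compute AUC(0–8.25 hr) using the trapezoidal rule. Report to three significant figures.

AUC = 398 ng/mL·hr

Trapezoidal AUC_0→8.25:
  [0→1.5]: (0.0+71.8)/2 × 1.5 = 53.85
  [1.5→7.5]: (71.8+34.8)/2 × 6 = 319.8
  [7.5→8]: (34.8+31.1)/2 × 0.5 = 16.475
  [8→8.25]: (31.1+29.4)/2 × 0.25 = 7.5625
  Sum = 397.6875 ng/mL·hr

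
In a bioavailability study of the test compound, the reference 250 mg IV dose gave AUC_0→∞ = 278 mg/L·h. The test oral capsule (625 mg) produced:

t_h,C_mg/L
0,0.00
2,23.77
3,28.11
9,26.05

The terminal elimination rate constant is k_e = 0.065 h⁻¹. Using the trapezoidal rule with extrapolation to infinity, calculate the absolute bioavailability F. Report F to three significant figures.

Trapezoidal AUC_0→9 (oral capsule):
  [0→2]: (0.00+23.77)/2 × 2 = 23.77
  [2→3]: (23.77+28.11)/2 × 1 = 25.94
  [3→9]: (28.11+26.05)/2 × 6 = 162.48
  Sum = 212.19 mg/L·h
Tail: C_last/k_e = 26.05/0.065 = 400.769
AUC_0→∞ (oral capsule) = 212.19 + 400.769 = 612.959 mg/L·h
F = (AUC_ev/D_ev)/(AUC_iv/D_iv) = (612.959/625)/(278/250) = 0.9807344/1.112 = 0.8820

F = 0.882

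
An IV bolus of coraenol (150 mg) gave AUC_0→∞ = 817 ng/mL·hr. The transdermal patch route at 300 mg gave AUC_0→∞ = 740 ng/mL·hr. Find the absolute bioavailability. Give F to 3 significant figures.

F = 0.453

F = (AUC_ev / D_ev) / (AUC_iv / D_iv)
  = (740/300) / (817/150)
  = 2.46667 / 5.44667 = 0.4529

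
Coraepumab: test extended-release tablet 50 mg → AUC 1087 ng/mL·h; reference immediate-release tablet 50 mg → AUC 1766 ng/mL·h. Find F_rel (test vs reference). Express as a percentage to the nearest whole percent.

F_rel = (AUC_test/D_test) / (AUC_ref/D_ref)
      = (1087/50) / (1766/50)
      = 21.74 / 35.32 = 0.6155 = 61.55%

F_rel = 62%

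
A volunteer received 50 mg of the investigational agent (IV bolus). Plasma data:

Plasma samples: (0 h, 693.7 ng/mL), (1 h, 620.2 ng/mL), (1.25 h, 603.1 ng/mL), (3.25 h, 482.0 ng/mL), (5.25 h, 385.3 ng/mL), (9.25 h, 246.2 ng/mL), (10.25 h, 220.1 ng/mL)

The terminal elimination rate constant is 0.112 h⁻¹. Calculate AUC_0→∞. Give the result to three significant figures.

AUC = 6220 ng/mL·h

Trapezoidal AUC_0→10.25:
  [0→1]: (693.7+620.2)/2 × 1 = 656.95
  [1→1.25]: (620.2+603.1)/2 × 0.25 = 152.9125
  [1.25→3.25]: (603.1+482.0)/2 × 2 = 1085.1
  [3.25→5.25]: (482.0+385.3)/2 × 2 = 867.3
  [5.25→9.25]: (385.3+246.2)/2 × 4 = 1263.0
  [9.25→10.25]: (246.2+220.1)/2 × 1 = 233.15
  Sum = 4258.4125 ng/mL·h
Extrapolated tail: C_last / k_e = 220.1 / 0.112 = 1965.179
AUC_0→∞ = 4258.4125 + 1965.179 = 6223.5915 ng/mL·h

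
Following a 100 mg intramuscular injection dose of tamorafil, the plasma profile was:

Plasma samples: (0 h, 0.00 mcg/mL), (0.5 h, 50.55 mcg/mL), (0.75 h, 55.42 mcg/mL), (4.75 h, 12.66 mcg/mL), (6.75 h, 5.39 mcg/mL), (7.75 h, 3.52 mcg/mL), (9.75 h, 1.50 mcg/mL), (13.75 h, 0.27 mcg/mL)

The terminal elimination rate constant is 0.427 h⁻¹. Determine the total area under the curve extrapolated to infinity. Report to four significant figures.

AUC = 193.7 mcg/mL·h

Trapezoidal AUC_0→13.75:
  [0→0.5]: (0.00+50.55)/2 × 0.5 = 12.6375
  [0.5→0.75]: (50.55+55.42)/2 × 0.25 = 13.24625
  [0.75→4.75]: (55.42+12.66)/2 × 4 = 136.16
  [4.75→6.75]: (12.66+5.39)/2 × 2 = 18.05
  [6.75→7.75]: (5.39+3.52)/2 × 1 = 4.455
  [7.75→9.75]: (3.52+1.50)/2 × 2 = 5.02
  [9.75→13.75]: (1.50+0.27)/2 × 4 = 3.54
  Sum = 193.10875 mcg/mL·h
Extrapolated tail: C_last / k_e = 0.27 / 0.427 = 0.632
AUC_0→∞ = 193.10875 + 0.632 = 193.74075 mcg/mL·h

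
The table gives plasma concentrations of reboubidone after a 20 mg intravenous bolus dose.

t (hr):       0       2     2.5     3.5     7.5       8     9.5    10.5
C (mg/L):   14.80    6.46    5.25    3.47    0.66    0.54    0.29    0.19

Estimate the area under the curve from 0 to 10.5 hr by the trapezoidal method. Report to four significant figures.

Trapezoidal AUC_0→10.5:
  [0→2]: (14.80+6.46)/2 × 2 = 21.26
  [2→2.5]: (6.46+5.25)/2 × 0.5 = 2.9275
  [2.5→3.5]: (5.25+3.47)/2 × 1 = 4.36
  [3.5→7.5]: (3.47+0.66)/2 × 4 = 8.26
  [7.5→8]: (0.66+0.54)/2 × 0.5 = 0.3
  [8→9.5]: (0.54+0.29)/2 × 1.5 = 0.6225
  [9.5→10.5]: (0.29+0.19)/2 × 1 = 0.24
  Sum = 37.97 mg/L·hr

AUC = 37.97 mg/L·hr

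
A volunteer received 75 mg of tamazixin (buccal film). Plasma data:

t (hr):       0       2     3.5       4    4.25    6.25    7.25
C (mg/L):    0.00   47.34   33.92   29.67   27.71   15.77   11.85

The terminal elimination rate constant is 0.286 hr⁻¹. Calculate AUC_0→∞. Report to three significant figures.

Trapezoidal AUC_0→7.25:
  [0→2]: (0.00+47.34)/2 × 2 = 47.34
  [2→3.5]: (47.34+33.92)/2 × 1.5 = 60.945
  [3.5→4]: (33.92+29.67)/2 × 0.5 = 15.8975
  [4→4.25]: (29.67+27.71)/2 × 0.25 = 7.1725
  [4.25→6.25]: (27.71+15.77)/2 × 2 = 43.48
  [6.25→7.25]: (15.77+11.85)/2 × 1 = 13.81
  Sum = 188.645 mg/L·hr
Extrapolated tail: C_last / k_e = 11.85 / 0.286 = 41.434
AUC_0→∞ = 188.645 + 41.434 = 230.079 mg/L·hr

AUC = 230 mg/L·hr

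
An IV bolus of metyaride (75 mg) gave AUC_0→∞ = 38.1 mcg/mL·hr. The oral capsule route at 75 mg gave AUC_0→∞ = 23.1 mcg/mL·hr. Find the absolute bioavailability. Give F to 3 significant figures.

F = 0.606

F = (AUC_ev / D_ev) / (AUC_iv / D_iv)
  = (23.1/75) / (38.1/75)
  = 0.308 / 0.508 = 0.6063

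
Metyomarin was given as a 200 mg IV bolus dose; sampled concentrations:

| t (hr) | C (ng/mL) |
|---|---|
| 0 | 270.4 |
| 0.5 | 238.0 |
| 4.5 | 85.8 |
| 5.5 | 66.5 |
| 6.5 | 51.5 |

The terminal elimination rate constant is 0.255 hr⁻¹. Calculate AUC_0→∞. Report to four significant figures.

AUC = 1112 ng/mL·hr

Trapezoidal AUC_0→6.5:
  [0→0.5]: (270.4+238.0)/2 × 0.5 = 127.1
  [0.5→4.5]: (238.0+85.8)/2 × 4 = 647.6
  [4.5→5.5]: (85.8+66.5)/2 × 1 = 76.15
  [5.5→6.5]: (66.5+51.5)/2 × 1 = 59.0
  Sum = 909.85 ng/mL·hr
Extrapolated tail: C_last / k_e = 51.5 / 0.255 = 201.961
AUC_0→∞ = 909.85 + 201.961 = 1111.811 ng/mL·hr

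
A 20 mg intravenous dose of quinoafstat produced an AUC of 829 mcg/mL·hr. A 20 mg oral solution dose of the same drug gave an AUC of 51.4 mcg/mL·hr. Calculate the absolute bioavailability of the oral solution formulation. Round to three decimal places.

F = (AUC_ev / D_ev) / (AUC_iv / D_iv)
  = (51.4/20) / (829/20)
  = 2.57 / 41.45 = 0.0620

F = 0.062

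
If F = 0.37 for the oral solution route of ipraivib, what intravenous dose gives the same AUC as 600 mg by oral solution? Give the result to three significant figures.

Systemic exposure from an extravascular dose = F × D_ev, so the equivalent IV dose is F × D_ev.
D_iv = F × D_ev = 0.37 × 600 = 222 mg

D_iv = 222 mg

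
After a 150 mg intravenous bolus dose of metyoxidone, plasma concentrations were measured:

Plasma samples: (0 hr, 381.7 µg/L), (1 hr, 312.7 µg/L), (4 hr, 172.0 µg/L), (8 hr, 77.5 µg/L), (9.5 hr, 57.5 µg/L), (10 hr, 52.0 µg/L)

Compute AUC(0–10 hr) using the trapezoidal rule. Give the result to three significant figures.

Trapezoidal AUC_0→10:
  [0→1]: (381.7+312.7)/2 × 1 = 347.2
  [1→4]: (312.7+172.0)/2 × 3 = 727.05
  [4→8]: (172.0+77.5)/2 × 4 = 499.0
  [8→9.5]: (77.5+57.5)/2 × 1.5 = 101.25
  [9.5→10]: (57.5+52.0)/2 × 0.5 = 27.375
  Sum = 1701.875 µg/L·hr

AUC = 1700 µg/L·hr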